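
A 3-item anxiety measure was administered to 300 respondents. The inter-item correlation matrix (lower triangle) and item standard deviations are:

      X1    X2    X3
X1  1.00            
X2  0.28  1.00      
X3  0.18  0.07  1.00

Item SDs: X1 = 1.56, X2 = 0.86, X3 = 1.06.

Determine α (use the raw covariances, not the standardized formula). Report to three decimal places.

Σσ²ᵢ = 1.56² + 0.86² + 1.06² = 4.2968
Covariances σ_ij = r_ij · s_i · s_j:
  σ(X1,X2) = 0.28 × 1.56 × 0.86 = 0.3756
  σ(X1,X3) = 0.18 × 1.56 × 1.06 = 0.2976
  σ(X2,X3) = 0.07 × 0.86 × 1.06 = 0.0638
σ²_T = Σσ²ᵢ + 2·Σσ_ij = 4.2968 + 2 × 0.7370 = 5.7708
α = (3/2)·(1 − 4.2968/5.7708) = 0.383

α = 0.383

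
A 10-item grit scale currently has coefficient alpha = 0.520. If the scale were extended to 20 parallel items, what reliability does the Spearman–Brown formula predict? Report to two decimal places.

Length factor m = 20/10 = 2.0000
α' = m·α / (1 + (m−1)·α)
   = 20/10 × 0.520 / (1 + (20/10 − 1) × 0.520)
   = 1.0400 / 1.5200 = 0.68

predicted reliability = 0.68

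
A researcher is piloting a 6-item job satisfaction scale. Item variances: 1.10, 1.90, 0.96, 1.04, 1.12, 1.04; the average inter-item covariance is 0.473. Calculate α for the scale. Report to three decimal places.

α = 0.798

sum of item variances = 1.10 + 1.90 + 0.96 + 1.04 + 1.12 + 1.04 = 7.16
Sum of the 15 distinct covariances = 15 × 0.473 = 7.095
Var(T) = sum of item variances + 2·Σcov = 7.16 + 2 × 7.095 = 21.350
α = (6/5)·(1 − 7.16/21.350) = 0.798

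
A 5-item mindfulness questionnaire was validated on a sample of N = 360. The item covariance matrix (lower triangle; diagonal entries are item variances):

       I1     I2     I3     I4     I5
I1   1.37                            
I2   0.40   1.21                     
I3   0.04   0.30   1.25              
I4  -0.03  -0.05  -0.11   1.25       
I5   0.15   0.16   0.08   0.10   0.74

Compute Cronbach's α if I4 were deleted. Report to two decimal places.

Remaining items: I1, I2, I3, I5 (k = 4).
sum of item variances = 1.37 + 1.21 + 1.25 + 0.74 = 4.57
total variance = 4.57 + 2 × 1.13 = 6.83
α (item deleted) = (4/3)·(1 − 4.57/6.83) = 0.44

Cronbach's α = 0.44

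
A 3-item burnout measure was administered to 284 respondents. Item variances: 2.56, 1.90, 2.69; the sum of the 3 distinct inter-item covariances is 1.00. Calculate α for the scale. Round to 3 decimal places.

α = 0.328

sum of item variances = 2.56 + 1.90 + 2.69 = 7.15
Sum of distinct covariances = 1.00
total variance = sum of item variances + 2·Σcov = 7.15 + 2 × 1.00 = 9.15
α = (3/2)·(1 − 7.15/9.15) = 0.328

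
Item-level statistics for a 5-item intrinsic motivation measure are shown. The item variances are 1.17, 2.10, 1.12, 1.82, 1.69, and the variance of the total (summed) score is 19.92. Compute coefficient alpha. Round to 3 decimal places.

sum of item variances = 1.17 + 2.10 + 1.12 + 1.82 + 1.69 = 7.90
α = (k/(k−1))·(1 − sum of item variances/Var(T)) = (5/4)·(1 − 7.90/19.92) = 0.754

coefficient alpha = 0.754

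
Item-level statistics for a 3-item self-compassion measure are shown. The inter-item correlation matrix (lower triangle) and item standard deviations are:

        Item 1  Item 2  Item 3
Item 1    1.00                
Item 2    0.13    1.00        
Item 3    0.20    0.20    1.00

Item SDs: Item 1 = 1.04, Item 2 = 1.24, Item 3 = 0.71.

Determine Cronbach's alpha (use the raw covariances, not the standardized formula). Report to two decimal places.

α = 0.36

Σσ²ᵢ = 1.04² + 1.24² + 0.71² = 3.1233
Covariances σ_ij = r_ij · s_i · s_j:
  σ(Item 1,Item 2) = 0.13 × 1.04 × 1.24 = 0.1676
  σ(Item 1,Item 3) = 0.20 × 1.04 × 0.71 = 0.1477
  σ(Item 2,Item 3) = 0.20 × 1.24 × 0.71 = 0.1761
σ²_T = Σσ²ᵢ + 2·Σσ_ij = 3.1233 + 2 × 0.4914 = 4.1061
α = (3/2)·(1 − 3.1233/4.1061) = 0.36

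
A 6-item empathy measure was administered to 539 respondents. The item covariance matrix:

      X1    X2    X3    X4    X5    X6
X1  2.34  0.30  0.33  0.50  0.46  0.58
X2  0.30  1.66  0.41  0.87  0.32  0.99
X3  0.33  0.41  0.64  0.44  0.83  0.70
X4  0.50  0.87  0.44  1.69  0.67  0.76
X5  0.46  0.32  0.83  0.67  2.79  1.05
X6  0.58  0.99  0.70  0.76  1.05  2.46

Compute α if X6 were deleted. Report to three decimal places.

Remaining items: X1, X2, X3, X4, X5 (k = 5).
ΣVar(i) = 2.34 + 1.66 + 0.64 + 1.69 + 2.79 = 9.12
Var(T) = 9.12 + 2 × 5.13 = 19.38
α (item deleted) = (5/4)·(1 − 9.12/19.38) = 0.662

α = 0.662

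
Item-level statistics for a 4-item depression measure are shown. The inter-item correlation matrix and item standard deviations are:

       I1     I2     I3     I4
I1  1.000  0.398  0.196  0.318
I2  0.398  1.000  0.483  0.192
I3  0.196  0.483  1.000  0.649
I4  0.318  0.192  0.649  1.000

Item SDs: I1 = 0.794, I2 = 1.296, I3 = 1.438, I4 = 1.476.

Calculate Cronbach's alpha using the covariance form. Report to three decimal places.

Cronbach's alpha = 0.703

Σσ²ᵢ = 0.794² + 1.296² + 1.438² + 1.476² = 6.5565
Covariances σ_ij = r_ij · s_i · s_j:
  σ(I1,I2) = 0.398 × 0.794 × 1.296 = 0.4096
  σ(I1,I3) = 0.196 × 0.794 × 1.438 = 0.2238
  σ(I1,I4) = 0.318 × 0.794 × 1.476 = 0.3727
  σ(I2,I3) = 0.483 × 1.296 × 1.438 = 0.9001
  σ(I2,I4) = 0.192 × 1.296 × 1.476 = 0.3673
  σ(I3,I4) = 0.649 × 1.438 × 1.476 = 1.3775
σ²_T = Σσ²ᵢ + 2·Σσ_ij = 6.5565 + 2 × 3.6510 = 13.8585
α = (4/3)·(1 − 6.5565/13.8585) = 0.703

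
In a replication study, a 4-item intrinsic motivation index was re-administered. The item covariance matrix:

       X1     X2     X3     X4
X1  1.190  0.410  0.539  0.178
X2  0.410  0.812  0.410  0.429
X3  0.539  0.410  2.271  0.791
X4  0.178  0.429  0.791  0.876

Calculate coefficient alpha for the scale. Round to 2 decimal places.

Σσᵢ² = 1.190 + 0.812 + 2.271 + 0.876 = 5.149
Sum of the distinct covariances = 2.757
Var(T) = 5.149 + 2 × 2.757 = 10.663
α = (k/(k−1))·(1 − Σσᵢ²/Var(T)) = (4/3)·(1 − 5.149/10.663) = 0.69

α = 0.69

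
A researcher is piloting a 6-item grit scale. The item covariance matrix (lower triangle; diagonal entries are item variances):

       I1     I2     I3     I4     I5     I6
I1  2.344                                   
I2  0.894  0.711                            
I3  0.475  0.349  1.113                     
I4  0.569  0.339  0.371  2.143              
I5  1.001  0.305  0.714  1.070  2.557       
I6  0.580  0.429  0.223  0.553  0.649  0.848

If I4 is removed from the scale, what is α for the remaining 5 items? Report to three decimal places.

α = 0.747

Remaining items: I1, I2, I3, I5, I6 (k = 5).
sum of item variances = 2.344 + 0.711 + 1.113 + 2.557 + 0.848 = 7.573
σ²_T = 7.573 + 2 × 5.619 = 18.811
α (item deleted) = (5/4)·(1 − 7.573/18.811) = 0.747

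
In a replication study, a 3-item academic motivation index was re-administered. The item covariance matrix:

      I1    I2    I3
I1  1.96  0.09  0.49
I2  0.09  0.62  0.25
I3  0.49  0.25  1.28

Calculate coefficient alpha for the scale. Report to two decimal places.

ΣVar(i) = 1.96 + 0.62 + 1.28 = 3.86
Σ_{i<j} σ_ij = 0.83
Var(T) = 3.86 + 2 × 0.83 = 5.52
α = (k/(k−1))·(1 − ΣVar(i)/Var(T)) = (3/2)·(1 − 3.86/5.52) = 0.45

coefficient alpha = 0.45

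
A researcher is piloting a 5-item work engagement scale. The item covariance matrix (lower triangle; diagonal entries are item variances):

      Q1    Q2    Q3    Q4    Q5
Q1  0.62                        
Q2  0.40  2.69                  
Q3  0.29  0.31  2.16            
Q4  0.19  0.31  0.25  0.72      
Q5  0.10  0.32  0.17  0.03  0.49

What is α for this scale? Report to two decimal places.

α = 0.52

Σσ²ᵢ = 0.62 + 2.69 + 2.16 + 0.72 + 0.49 = 6.68
Σ_{i<j} σ_ij = 2.37
total variance = 6.68 + 2 × 2.37 = 11.42
α = (k/(k−1))·(1 − Σσ²ᵢ/total variance) = (5/4)·(1 − 6.68/11.42) = 0.52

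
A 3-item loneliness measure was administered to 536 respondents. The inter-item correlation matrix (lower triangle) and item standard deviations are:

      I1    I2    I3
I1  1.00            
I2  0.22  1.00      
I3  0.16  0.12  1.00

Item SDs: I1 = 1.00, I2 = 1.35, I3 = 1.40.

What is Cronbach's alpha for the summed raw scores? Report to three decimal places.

Cronbach's alpha = 0.357

Σσ²ᵢ = 1.00² + 1.35² + 1.40² = 4.7825
Covariances σ_ij = r_ij · s_i · s_j:
  σ(I1,I2) = 0.22 × 1.00 × 1.35 = 0.2970
  σ(I1,I3) = 0.16 × 1.00 × 1.40 = 0.2240
  σ(I2,I3) = 0.12 × 1.35 × 1.40 = 0.2268
σ²_T = Σσ²ᵢ + 2·Σσ_ij = 4.7825 + 2 × 0.7478 = 6.2781
α = (3/2)·(1 − 4.7825/6.2781) = 0.357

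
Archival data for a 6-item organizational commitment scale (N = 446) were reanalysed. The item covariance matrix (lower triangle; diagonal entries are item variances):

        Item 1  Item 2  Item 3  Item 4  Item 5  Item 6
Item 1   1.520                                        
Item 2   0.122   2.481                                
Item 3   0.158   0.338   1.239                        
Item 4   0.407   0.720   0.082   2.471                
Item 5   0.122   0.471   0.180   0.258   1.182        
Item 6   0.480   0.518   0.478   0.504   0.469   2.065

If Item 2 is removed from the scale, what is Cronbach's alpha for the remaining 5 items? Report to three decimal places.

Remaining items: Item 1, Item 3, Item 4, Item 5, Item 6 (k = 5).
Σσᵢ² = 1.520 + 1.239 + 2.471 + 1.182 + 2.065 = 8.477
σ²_total = 8.477 + 2 × 3.138 = 14.753
α (item deleted) = (5/4)·(1 − 8.477/14.753) = 0.532

α = 0.532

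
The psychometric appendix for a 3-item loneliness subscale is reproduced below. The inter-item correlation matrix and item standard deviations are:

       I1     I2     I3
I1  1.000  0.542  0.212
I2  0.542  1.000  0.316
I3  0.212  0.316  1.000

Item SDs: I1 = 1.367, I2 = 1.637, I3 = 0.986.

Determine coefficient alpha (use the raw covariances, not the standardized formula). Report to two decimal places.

coefficient alpha = 0.63

Σσ²ᵢ = 1.367² + 1.637² + 0.986² = 5.5207
Covariances σ_ij = r_ij · s_i · s_j:
  σ(I1,I2) = 0.542 × 1.367 × 1.637 = 1.2129
  σ(I1,I3) = 0.212 × 1.367 × 0.986 = 0.2857
  σ(I2,I3) = 0.316 × 1.637 × 0.986 = 0.5100
σ²_T = Σσ²ᵢ + 2·Σσ_ij = 5.5207 + 2 × 2.0086 = 9.5379
α = (3/2)·(1 − 5.5207/9.5379) = 0.63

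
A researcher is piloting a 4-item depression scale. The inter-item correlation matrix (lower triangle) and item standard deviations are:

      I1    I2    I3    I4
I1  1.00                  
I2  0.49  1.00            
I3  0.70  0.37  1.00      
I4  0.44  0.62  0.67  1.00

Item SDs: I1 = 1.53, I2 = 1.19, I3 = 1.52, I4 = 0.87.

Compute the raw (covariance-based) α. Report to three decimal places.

Σσ²ᵢ = 1.53² + 1.19² + 1.52² + 0.87² = 6.8243
Covariances σ_ij = r_ij · s_i · s_j:
  σ(I1,I2) = 0.49 × 1.53 × 1.19 = 0.8921
  σ(I1,I3) = 0.70 × 1.53 × 1.52 = 1.6279
  σ(I1,I4) = 0.44 × 1.53 × 0.87 = 0.5857
  σ(I2,I3) = 0.37 × 1.19 × 1.52 = 0.6693
  σ(I2,I4) = 0.62 × 1.19 × 0.87 = 0.6419
  σ(I3,I4) = 0.67 × 1.52 × 0.87 = 0.8860
σ²_T = Σσ²ᵢ + 2·Σσ_ij = 6.8243 + 2 × 5.3029 = 17.4301
α = (4/3)·(1 − 6.8243/17.4301) = 0.811

α = 0.811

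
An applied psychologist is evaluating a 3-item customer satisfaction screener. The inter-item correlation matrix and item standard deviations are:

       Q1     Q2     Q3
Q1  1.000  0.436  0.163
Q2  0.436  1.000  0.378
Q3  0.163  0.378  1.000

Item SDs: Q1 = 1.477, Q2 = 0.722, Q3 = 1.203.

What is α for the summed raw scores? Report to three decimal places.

α = 0.514

Σσ²ᵢ = 1.477² + 0.722² + 1.203² = 4.1500
Covariances σ_ij = r_ij · s_i · s_j:
  σ(Q1,Q2) = 0.436 × 1.477 × 0.722 = 0.4649
  σ(Q1,Q3) = 0.163 × 1.477 × 1.203 = 0.2896
  σ(Q2,Q3) = 0.378 × 0.722 × 1.203 = 0.3283
σ²_T = Σσ²ᵢ + 2·Σσ_ij = 4.1500 + 2 × 1.0828 = 6.3156
α = (3/2)·(1 − 4.1500/6.3156) = 0.514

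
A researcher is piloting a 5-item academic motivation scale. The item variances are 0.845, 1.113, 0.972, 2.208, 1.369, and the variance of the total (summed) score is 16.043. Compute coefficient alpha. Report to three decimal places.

sum of item variances = 0.845 + 1.113 + 0.972 + 2.208 + 1.369 = 6.507
α = (k/(k−1))·(1 − sum of item variances/σ²_total) = (5/4)·(1 − 6.507/16.043) = 0.743

α = 0.743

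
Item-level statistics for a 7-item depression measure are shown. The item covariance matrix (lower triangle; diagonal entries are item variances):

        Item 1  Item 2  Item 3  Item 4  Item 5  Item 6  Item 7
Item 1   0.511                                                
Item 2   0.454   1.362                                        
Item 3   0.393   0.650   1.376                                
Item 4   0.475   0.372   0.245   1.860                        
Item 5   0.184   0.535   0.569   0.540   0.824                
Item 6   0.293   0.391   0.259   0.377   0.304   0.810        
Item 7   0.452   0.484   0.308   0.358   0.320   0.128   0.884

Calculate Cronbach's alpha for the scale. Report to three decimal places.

Σσ²ᵢ = 0.511 + 1.362 + 1.376 + 1.860 + 0.824 + 0.810 + 0.884 = 7.627
Σ_{i<j} σ_ij = 8.091
Var(T) = 7.627 + 2 × 8.091 = 23.809
α = (k/(k−1))·(1 − Σσ²ᵢ/Var(T)) = (7/6)·(1 − 7.627/23.809) = 0.793

α = 0.793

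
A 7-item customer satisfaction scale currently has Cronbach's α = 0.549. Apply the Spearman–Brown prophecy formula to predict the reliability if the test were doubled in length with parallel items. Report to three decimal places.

Length factor m = 2
α' = m·α / (1 + (m−1)·α)
   = 2 × 0.549 / (1 + (2 − 1) × 0.549)
   = 1.0980 / 1.5490 = 0.709

predicted reliability = 0.709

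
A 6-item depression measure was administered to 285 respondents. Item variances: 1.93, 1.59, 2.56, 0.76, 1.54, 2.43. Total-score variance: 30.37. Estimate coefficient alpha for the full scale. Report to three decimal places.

ΣVar(i) = 1.93 + 1.59 + 2.56 + 0.76 + 1.54 + 2.43 = 10.81
α = (k/(k−1))·(1 − ΣVar(i)/σ²_T) = (6/5)·(1 − 10.81/30.37) = 0.773

α = 0.773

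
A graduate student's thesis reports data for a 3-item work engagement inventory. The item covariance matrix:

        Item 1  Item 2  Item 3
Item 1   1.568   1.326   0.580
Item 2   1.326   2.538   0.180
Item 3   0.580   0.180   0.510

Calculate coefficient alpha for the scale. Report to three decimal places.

ΣVar(i) = 1.568 + 2.538 + 0.510 = 4.616
Sum of off-diagonal covariances = 2.086
Var(T) = 4.616 + 2 × 2.086 = 8.788
α = (k/(k−1))·(1 − ΣVar(i)/Var(T)) = (3/2)·(1 − 4.616/8.788) = 0.712

α = 0.712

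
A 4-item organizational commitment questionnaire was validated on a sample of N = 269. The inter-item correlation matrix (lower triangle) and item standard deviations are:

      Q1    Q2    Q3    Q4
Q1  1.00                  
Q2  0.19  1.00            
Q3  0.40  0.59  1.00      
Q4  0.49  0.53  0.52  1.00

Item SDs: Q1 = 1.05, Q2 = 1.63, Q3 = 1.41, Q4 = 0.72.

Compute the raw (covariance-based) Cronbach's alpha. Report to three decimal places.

Σσ²ᵢ = 1.05² + 1.63² + 1.41² + 0.72² = 6.2659
Covariances σ_ij = r_ij · s_i · s_j:
  σ(Q1,Q2) = 0.19 × 1.05 × 1.63 = 0.3252
  σ(Q1,Q3) = 0.40 × 1.05 × 1.41 = 0.5922
  σ(Q1,Q4) = 0.49 × 1.05 × 0.72 = 0.3704
  σ(Q2,Q3) = 0.59 × 1.63 × 1.41 = 1.3560
  σ(Q2,Q4) = 0.53 × 1.63 × 0.72 = 0.6220
  σ(Q3,Q4) = 0.52 × 1.41 × 0.72 = 0.5279
σ²_T = Σσ²ᵢ + 2·Σσ_ij = 6.2659 + 2 × 3.7937 = 13.8533
α = (4/3)·(1 − 6.2659/13.8533) = 0.730

α = 0.730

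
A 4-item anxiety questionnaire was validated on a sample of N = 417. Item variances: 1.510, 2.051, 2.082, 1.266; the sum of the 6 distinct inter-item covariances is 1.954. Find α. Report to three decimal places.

α = 0.482

sum of item variances = 1.510 + 2.051 + 2.082 + 1.266 = 6.909
Sum of distinct covariances = 1.954
total variance = sum of item variances + 2·Σcov = 6.909 + 2 × 1.954 = 10.817
α = (4/3)·(1 − 6.909/10.817) = 0.482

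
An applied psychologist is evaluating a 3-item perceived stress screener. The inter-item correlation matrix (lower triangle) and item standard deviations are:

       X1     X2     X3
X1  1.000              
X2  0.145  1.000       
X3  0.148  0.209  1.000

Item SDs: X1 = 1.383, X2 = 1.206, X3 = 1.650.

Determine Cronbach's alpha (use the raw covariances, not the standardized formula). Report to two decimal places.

Σσ²ᵢ = 1.383² + 1.206² + 1.650² = 6.0896
Covariances σ_ij = r_ij · s_i · s_j:
  σ(X1,X2) = 0.145 × 1.383 × 1.206 = 0.2418
  σ(X1,X3) = 0.148 × 1.383 × 1.650 = 0.3377
  σ(X2,X3) = 0.209 × 1.206 × 1.650 = 0.4159
σ²_T = Σσ²ᵢ + 2·Σσ_ij = 6.0896 + 2 × 0.9954 = 8.0804
α = (3/2)·(1 − 6.0896/8.0804) = 0.37

α = 0.37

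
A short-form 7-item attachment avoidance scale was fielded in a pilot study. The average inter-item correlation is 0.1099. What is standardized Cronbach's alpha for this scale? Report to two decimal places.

Standardized α = k·r̄ / (1 + (k−1)·r̄) = 7 × 0.1099 / (1 + 6 × 0.1099)
  = 0.7693 / 1.6594 = 0.46

α = 0.46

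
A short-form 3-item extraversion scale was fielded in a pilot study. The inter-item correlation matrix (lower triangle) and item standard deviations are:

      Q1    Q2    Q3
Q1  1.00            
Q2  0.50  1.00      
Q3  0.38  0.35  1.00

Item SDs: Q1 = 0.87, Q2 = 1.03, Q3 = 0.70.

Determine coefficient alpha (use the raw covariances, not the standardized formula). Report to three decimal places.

Σσ²ᵢ = 0.87² + 1.03² + 0.70² = 2.3078
Covariances σ_ij = r_ij · s_i · s_j:
  σ(Q1,Q2) = 0.50 × 0.87 × 1.03 = 0.4481
  σ(Q1,Q3) = 0.38 × 0.87 × 0.70 = 0.2314
  σ(Q2,Q3) = 0.35 × 1.03 × 0.70 = 0.2523
σ²_T = Σσ²ᵢ + 2·Σσ_ij = 2.3078 + 2 × 0.9318 = 4.1714
α = (3/2)·(1 − 2.3078/4.1714) = 0.670

coefficient alpha = 0.670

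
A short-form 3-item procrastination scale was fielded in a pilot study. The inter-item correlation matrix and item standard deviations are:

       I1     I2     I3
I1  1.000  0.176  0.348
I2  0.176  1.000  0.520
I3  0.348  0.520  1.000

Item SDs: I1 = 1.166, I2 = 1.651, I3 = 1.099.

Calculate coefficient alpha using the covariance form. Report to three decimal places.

α = 0.593

Σσ²ᵢ = 1.166² + 1.651² + 1.099² = 5.2932
Covariances σ_ij = r_ij · s_i · s_j:
  σ(I1,I2) = 0.176 × 1.166 × 1.651 = 0.3388
  σ(I1,I3) = 0.348 × 1.166 × 1.099 = 0.4459
  σ(I2,I3) = 0.520 × 1.651 × 1.099 = 0.9435
σ²_T = Σσ²ᵢ + 2·Σσ_ij = 5.2932 + 2 × 1.7282 = 8.7496
α = (3/2)·(1 − 5.2932/8.7496) = 0.593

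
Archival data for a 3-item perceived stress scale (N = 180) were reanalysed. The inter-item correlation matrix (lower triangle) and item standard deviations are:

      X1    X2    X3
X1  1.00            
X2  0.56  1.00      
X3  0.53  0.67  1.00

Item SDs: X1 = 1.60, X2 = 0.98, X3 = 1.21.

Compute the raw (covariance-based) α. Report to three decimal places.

Σσ²ᵢ = 1.60² + 0.98² + 1.21² = 4.9845
Covariances σ_ij = r_ij · s_i · s_j:
  σ(X1,X2) = 0.56 × 1.60 × 0.98 = 0.8781
  σ(X1,X3) = 0.53 × 1.60 × 1.21 = 1.0261
  σ(X2,X3) = 0.67 × 0.98 × 1.21 = 0.7945
σ²_T = Σσ²ᵢ + 2·Σσ_ij = 4.9845 + 2 × 2.6987 = 10.3819
α = (3/2)·(1 − 4.9845/10.3819) = 0.780

α = 0.780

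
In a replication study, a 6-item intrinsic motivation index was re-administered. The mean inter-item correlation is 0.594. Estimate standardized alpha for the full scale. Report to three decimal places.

α = 0.898

Standardized α = k·r̄ / (1 + (k−1)·r̄) = 6 × 0.594 / (1 + 5 × 0.594)
  = 3.5640 / 3.9700 = 0.898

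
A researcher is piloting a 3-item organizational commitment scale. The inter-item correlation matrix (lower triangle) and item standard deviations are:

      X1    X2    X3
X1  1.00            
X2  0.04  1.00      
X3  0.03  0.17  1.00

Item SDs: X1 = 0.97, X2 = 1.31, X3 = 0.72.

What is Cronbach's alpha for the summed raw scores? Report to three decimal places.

α = 0.191

Σσ²ᵢ = 0.97² + 1.31² + 0.72² = 3.1754
Covariances σ_ij = r_ij · s_i · s_j:
  σ(X1,X2) = 0.04 × 0.97 × 1.31 = 0.0508
  σ(X1,X3) = 0.03 × 0.97 × 0.72 = 0.0210
  σ(X2,X3) = 0.17 × 1.31 × 0.72 = 0.1603
σ²_T = Σσ²ᵢ + 2·Σσ_ij = 3.1754 + 2 × 0.2321 = 3.6396
α = (3/2)·(1 − 3.1754/3.6396) = 0.191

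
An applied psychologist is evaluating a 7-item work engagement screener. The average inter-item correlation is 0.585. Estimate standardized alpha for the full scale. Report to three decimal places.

Standardized α = k·r̄ / (1 + (k−1)·r̄) = 7 × 0.585 / (1 + 6 × 0.585)
  = 4.0950 / 4.5100 = 0.908

α = 0.908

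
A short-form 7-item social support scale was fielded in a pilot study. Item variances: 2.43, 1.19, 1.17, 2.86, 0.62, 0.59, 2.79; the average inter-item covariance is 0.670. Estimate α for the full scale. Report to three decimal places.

α = 0.825

ΣVar(i) = 2.43 + 1.19 + 1.17 + 2.86 + 0.62 + 0.59 + 2.79 = 11.65
Sum of the 21 distinct covariances = 21 × 0.670 = 14.070
total variance = ΣVar(i) + 2·Σcov = 11.65 + 2 × 14.070 = 39.790
α = (7/6)·(1 − 11.65/39.790) = 0.825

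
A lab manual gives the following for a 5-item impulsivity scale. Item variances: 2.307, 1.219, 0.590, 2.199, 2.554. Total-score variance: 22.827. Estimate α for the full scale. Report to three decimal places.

Σσ²ᵢ = 2.307 + 1.219 + 0.590 + 2.199 + 2.554 = 8.869
α = (k/(k−1))·(1 − Σσ²ᵢ/σ²_T) = (5/4)·(1 − 8.869/22.827) = 0.764

α = 0.764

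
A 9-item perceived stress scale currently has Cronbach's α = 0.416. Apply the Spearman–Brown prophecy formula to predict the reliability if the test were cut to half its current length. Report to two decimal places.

Length factor m = 1/2
α' = m·α / (1 − (1−m)·α)
   = 1/2 × 0.416 / (1 − (1 − 1/2) × 0.416)
   = 0.2080 / 0.7920 = 0.26

predicted reliability = 0.26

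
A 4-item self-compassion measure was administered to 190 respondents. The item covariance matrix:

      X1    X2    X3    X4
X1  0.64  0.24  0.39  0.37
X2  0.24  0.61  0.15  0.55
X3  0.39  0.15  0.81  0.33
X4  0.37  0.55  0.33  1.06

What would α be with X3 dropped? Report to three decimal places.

Remaining items: X1, X2, X4 (k = 3).
Σσ²ᵢ = 0.64 + 0.61 + 1.06 = 2.31
σ²_T = 2.31 + 2 × 1.16 = 4.63
α (item deleted) = (3/2)·(1 − 2.31/4.63) = 0.752

α = 0.752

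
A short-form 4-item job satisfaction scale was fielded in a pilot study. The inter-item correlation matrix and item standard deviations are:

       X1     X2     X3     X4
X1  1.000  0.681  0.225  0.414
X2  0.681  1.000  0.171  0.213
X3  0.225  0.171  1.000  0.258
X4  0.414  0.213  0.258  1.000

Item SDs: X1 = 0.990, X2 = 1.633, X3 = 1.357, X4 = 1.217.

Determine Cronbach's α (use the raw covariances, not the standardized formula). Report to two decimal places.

Cronbach's α = 0.63

Σσ²ᵢ = 0.990² + 1.633² + 1.357² + 1.217² = 6.9693
Covariances σ_ij = r_ij · s_i · s_j:
  σ(X1,X2) = 0.681 × 0.990 × 1.633 = 1.1010
  σ(X1,X3) = 0.225 × 0.990 × 1.357 = 0.3023
  σ(X1,X4) = 0.414 × 0.990 × 1.217 = 0.4988
  σ(X2,X3) = 0.171 × 1.633 × 1.357 = 0.3789
  σ(X2,X4) = 0.213 × 1.633 × 1.217 = 0.4233
  σ(X3,X4) = 0.258 × 1.357 × 1.217 = 0.4261
σ²_T = Σσ²ᵢ + 2·Σσ_ij = 6.9693 + 2 × 3.1304 = 13.2301
α = (4/3)·(1 − 6.9693/13.2301) = 0.63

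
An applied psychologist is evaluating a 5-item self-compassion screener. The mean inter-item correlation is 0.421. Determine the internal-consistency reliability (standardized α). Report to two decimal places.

standardized α = 0.78

Standardized α = k·r̄ / (1 + (k−1)·r̄) = 5 × 0.421 / (1 + 4 × 0.421)
  = 2.1050 / 2.6840 = 0.78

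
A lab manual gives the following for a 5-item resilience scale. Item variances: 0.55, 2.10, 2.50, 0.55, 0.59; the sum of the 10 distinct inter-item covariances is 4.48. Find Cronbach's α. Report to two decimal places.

α = 0.73

Σσ²ᵢ = 0.55 + 2.10 + 2.50 + 0.55 + 0.59 = 6.29
Sum of distinct covariances = 4.48
Var(T) = Σσ²ᵢ + 2·Σcov = 6.29 + 2 × 4.48 = 15.25
α = (5/4)·(1 − 6.29/15.25) = 0.73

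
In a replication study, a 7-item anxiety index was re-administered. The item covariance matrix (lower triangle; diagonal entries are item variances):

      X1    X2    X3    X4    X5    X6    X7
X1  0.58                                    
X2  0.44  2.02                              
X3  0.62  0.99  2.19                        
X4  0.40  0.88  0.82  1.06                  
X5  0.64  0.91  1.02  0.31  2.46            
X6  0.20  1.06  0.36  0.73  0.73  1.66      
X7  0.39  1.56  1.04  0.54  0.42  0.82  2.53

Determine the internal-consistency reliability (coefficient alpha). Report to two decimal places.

Σσ²ᵢ = 0.58 + 2.02 + 2.19 + 1.06 + 2.46 + 1.66 + 2.53 = 12.50
Sum of the distinct covariances = 14.88
σ²_T = 12.50 + 2 × 14.88 = 42.26
α = (k/(k−1))·(1 − Σσ²ᵢ/σ²_T) = (7/6)·(1 − 12.50/42.26) = 0.82

coefficient alpha = 0.82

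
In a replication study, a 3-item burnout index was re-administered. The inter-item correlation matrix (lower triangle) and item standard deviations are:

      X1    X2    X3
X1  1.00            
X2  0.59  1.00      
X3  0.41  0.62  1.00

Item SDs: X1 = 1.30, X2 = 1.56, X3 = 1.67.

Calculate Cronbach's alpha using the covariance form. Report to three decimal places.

Cronbach's alpha = 0.776

Σσ²ᵢ = 1.30² + 1.56² + 1.67² = 6.9125
Covariances σ_ij = r_ij · s_i · s_j:
  σ(X1,X2) = 0.59 × 1.30 × 1.56 = 1.1965
  σ(X1,X3) = 0.41 × 1.30 × 1.67 = 0.8901
  σ(X2,X3) = 0.62 × 1.56 × 1.67 = 1.6152
σ²_T = Σσ²ᵢ + 2·Σσ_ij = 6.9125 + 2 × 3.7018 = 14.3161
α = (3/2)·(1 − 6.9125/14.3161) = 0.776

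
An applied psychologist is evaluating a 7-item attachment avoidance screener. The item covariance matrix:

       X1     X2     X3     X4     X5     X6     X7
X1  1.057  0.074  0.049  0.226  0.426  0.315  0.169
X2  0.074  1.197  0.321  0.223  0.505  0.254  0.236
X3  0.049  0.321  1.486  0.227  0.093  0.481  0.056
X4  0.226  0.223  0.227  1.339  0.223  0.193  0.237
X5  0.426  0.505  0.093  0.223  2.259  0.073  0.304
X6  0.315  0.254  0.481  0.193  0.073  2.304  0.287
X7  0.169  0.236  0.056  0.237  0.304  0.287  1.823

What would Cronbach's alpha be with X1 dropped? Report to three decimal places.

Cronbach's alpha = 0.500

Remaining items: X2, X3, X4, X5, X6, X7 (k = 6).
Σσᵢ² = 1.197 + 1.486 + 1.339 + 2.259 + 2.304 + 1.823 = 10.408
total variance = 10.408 + 2 × 3.713 = 17.834
α (item deleted) = (6/5)·(1 − 10.408/17.834) = 0.500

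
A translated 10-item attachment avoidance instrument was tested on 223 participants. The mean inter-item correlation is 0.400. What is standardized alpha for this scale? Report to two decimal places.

Standardized α = k·r̄ / (1 + (k−1)·r̄) = 10 × 0.400 / (1 + 9 × 0.400)
  = 4.0000 / 4.6000 = 0.87

α = 0.87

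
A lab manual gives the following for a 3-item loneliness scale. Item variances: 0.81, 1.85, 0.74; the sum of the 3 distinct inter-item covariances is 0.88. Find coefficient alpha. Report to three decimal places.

Σσᵢ² = 0.81 + 1.85 + 0.74 = 3.40
Sum of distinct covariances = 0.88
total variance = Σσᵢ² + 2·Σcov = 3.40 + 2 × 0.88 = 5.16
α = (3/2)·(1 − 3.40/5.16) = 0.512

α = 0.512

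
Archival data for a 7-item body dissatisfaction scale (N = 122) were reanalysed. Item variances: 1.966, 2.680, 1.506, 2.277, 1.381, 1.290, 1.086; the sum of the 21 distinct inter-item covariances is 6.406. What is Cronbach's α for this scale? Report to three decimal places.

Σσ²ᵢ = 1.966 + 2.680 + 1.506 + 2.277 + 1.381 + 1.290 + 1.086 = 12.186
Sum of distinct covariances = 6.406
Var(T) = Σσ²ᵢ + 2·Σcov = 12.186 + 2 × 6.406 = 24.998
α = (7/6)·(1 − 12.186/24.998) = 0.598

Cronbach's α = 0.598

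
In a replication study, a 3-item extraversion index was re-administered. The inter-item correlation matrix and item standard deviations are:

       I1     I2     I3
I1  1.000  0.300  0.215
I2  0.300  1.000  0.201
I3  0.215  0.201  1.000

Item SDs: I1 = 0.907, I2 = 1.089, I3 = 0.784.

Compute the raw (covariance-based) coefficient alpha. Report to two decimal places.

α = 0.48

Σσ²ᵢ = 0.907² + 1.089² + 0.784² = 2.6232
Covariances σ_ij = r_ij · s_i · s_j:
  σ(I1,I2) = 0.300 × 0.907 × 1.089 = 0.2963
  σ(I1,I3) = 0.215 × 0.907 × 0.784 = 0.1529
  σ(I2,I3) = 0.201 × 1.089 × 0.784 = 0.1716
σ²_T = Σσ²ᵢ + 2·Σσ_ij = 2.6232 + 2 × 0.6208 = 3.8648
α = (3/2)·(1 − 2.6232/3.8648) = 0.48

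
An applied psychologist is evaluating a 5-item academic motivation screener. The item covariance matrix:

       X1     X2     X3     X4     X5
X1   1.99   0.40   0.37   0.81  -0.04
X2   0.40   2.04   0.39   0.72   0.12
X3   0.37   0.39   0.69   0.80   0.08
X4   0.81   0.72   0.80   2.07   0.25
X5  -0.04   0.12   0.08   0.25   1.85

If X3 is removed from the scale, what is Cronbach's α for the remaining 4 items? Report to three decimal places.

α = 0.483

Remaining items: X1, X2, X4, X5 (k = 4).
sum of item variances = 1.99 + 2.04 + 2.07 + 1.85 = 7.95
σ²_T = 7.95 + 2 × 2.26 = 12.47
α (item deleted) = (4/3)·(1 − 7.95/12.47) = 0.483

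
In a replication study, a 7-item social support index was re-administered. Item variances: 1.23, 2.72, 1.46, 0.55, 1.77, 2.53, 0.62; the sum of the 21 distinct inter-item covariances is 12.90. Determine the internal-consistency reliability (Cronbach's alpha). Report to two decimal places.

Σσ²ᵢ = 1.23 + 2.72 + 1.46 + 0.55 + 1.77 + 2.53 + 0.62 = 10.88
Sum of distinct covariances = 12.90
σ²_T = Σσ²ᵢ + 2·Σcov = 10.88 + 2 × 12.90 = 36.68
α = (7/6)·(1 − 10.88/36.68) = 0.82

α = 0.82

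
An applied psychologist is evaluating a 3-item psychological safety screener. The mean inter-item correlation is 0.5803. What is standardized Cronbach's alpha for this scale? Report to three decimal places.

Standardized α = k·r̄ / (1 + (k−1)·r̄) = 3 × 0.5803 / (1 + 2 × 0.5803)
  = 1.7409 / 2.1606 = 0.806

standardized Cronbach's alpha = 0.806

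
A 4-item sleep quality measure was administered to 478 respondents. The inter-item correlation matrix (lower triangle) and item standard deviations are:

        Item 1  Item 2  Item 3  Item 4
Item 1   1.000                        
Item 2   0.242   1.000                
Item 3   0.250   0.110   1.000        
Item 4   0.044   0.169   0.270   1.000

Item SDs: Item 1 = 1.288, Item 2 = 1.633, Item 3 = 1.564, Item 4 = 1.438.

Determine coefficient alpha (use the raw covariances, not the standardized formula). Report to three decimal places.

Σσ²ᵢ = 1.288² + 1.633² + 1.564² + 1.438² = 8.8396
Covariances σ_ij = r_ij · s_i · s_j:
  σ(Item 1,Item 2) = 0.242 × 1.288 × 1.633 = 0.5090
  σ(Item 1,Item 3) = 0.250 × 1.288 × 1.564 = 0.5036
  σ(Item 1,Item 4) = 0.044 × 1.288 × 1.438 = 0.0815
  σ(Item 2,Item 3) = 0.110 × 1.633 × 1.564 = 0.2809
  σ(Item 2,Item 4) = 0.169 × 1.633 × 1.438 = 0.3969
  σ(Item 3,Item 4) = 0.270 × 1.564 × 1.438 = 0.6072
σ²_T = Σσ²ᵢ + 2·Σσ_ij = 8.8396 + 2 × 2.3791 = 13.5978
α = (4/3)·(1 − 8.8396/13.5978) = 0.467

α = 0.467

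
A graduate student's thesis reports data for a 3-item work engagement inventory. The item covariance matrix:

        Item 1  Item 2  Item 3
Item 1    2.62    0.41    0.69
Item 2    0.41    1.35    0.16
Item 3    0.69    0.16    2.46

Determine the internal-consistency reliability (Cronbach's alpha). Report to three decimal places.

ΣVar(i) = 2.62 + 1.35 + 2.46 = 6.43
Σ_{i<j} σ_ij = 1.26
σ²_total = 6.43 + 2 × 1.26 = 8.95
α = (k/(k−1))·(1 − ΣVar(i)/σ²_total) = (3/2)·(1 − 6.43/8.95) = 0.422

Cronbach's alpha = 0.422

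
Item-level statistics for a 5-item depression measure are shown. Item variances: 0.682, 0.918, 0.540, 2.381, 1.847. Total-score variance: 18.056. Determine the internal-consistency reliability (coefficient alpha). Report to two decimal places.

sum of item variances = 0.682 + 0.918 + 0.540 + 2.381 + 1.847 = 6.368
α = (k/(k−1))·(1 − sum of item variances/σ²_T) = (5/4)·(1 − 6.368/18.056) = 0.81

coefficient alpha = 0.81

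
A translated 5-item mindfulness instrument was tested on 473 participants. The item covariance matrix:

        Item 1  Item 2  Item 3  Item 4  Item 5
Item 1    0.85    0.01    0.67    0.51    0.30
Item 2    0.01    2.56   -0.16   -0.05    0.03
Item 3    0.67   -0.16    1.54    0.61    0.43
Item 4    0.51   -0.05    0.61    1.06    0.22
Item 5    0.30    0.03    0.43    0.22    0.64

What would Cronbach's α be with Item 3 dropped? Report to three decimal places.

Remaining items: Item 1, Item 2, Item 4, Item 5 (k = 4).
Σσᵢ² = 0.85 + 2.56 + 1.06 + 0.64 = 5.11
σ²_T = 5.11 + 2 × 1.02 = 7.15
α (item deleted) = (4/3)·(1 − 5.11/7.15) = 0.380

Cronbach's α = 0.380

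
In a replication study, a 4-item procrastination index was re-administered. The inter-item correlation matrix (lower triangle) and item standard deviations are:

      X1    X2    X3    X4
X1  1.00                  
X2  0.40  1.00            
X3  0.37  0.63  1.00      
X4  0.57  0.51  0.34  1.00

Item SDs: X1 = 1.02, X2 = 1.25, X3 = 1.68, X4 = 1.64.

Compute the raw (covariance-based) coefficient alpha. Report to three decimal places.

Σσ²ᵢ = 1.02² + 1.25² + 1.68² + 1.64² = 8.1149
Covariances σ_ij = r_ij · s_i · s_j:
  σ(X1,X2) = 0.40 × 1.02 × 1.25 = 0.5100
  σ(X1,X3) = 0.37 × 1.02 × 1.68 = 0.6340
  σ(X1,X4) = 0.57 × 1.02 × 1.64 = 0.9535
  σ(X2,X3) = 0.63 × 1.25 × 1.68 = 1.3230
  σ(X2,X4) = 0.51 × 1.25 × 1.64 = 1.0455
  σ(X3,X4) = 0.34 × 1.68 × 1.64 = 0.9368
σ²_T = Σσ²ᵢ + 2·Σσ_ij = 8.1149 + 2 × 5.4028 = 18.9205
α = (4/3)·(1 − 8.1149/18.9205) = 0.761

α = 0.761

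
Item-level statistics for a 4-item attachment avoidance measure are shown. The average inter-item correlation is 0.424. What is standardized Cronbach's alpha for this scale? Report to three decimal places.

standardized Cronbach's alpha = 0.746

Standardized α = k·r̄ / (1 + (k−1)·r̄) = 4 × 0.424 / (1 + 3 × 0.424)
  = 1.6960 / 2.2720 = 0.746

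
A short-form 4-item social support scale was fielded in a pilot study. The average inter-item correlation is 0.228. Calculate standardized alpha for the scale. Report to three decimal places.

α = 0.542

Standardized α = k·r̄ / (1 + (k−1)·r̄) = 4 × 0.228 / (1 + 3 × 0.228)
  = 0.9120 / 1.6840 = 0.542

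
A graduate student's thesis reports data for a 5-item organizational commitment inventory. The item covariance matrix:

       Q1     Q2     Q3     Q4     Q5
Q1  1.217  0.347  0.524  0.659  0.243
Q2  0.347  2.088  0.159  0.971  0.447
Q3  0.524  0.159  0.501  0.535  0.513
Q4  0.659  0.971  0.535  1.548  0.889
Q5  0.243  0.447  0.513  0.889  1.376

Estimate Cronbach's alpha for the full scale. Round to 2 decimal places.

α = 0.76

sum of item variances = 1.217 + 2.088 + 0.501 + 1.548 + 1.376 = 6.730
Sum of the distinct covariances = 5.287
σ²_total = 6.730 + 2 × 5.287 = 17.304
α = (k/(k−1))·(1 − sum of item variances/σ²_total) = (5/4)·(1 − 6.730/17.304) = 0.76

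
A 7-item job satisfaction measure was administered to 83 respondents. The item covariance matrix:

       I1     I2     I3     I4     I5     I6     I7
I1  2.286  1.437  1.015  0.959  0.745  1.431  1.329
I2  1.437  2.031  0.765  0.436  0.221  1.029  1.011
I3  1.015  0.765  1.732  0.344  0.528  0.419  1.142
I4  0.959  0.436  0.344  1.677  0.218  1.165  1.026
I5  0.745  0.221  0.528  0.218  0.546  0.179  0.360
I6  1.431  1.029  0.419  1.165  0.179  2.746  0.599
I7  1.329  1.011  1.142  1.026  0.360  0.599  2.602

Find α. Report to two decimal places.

Σσ²ᵢ = 2.286 + 2.031 + 1.732 + 1.677 + 0.546 + 2.746 + 2.602 = 13.620
Σ_{i<j} σ_ij = 16.358
total variance = 13.620 + 2 × 16.358 = 46.336
α = (k/(k−1))·(1 − Σσ²ᵢ/total variance) = (7/6)·(1 − 13.620/46.336) = 0.82

α = 0.82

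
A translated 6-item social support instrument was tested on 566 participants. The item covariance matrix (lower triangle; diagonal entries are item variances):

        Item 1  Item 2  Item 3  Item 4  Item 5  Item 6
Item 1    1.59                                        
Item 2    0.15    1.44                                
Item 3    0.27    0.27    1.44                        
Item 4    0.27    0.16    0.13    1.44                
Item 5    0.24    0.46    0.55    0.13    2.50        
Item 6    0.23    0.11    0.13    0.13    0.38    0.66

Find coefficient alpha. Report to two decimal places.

ΣVar(i) = 1.59 + 1.44 + 1.44 + 1.44 + 2.50 + 0.66 = 9.07
Σ_{i<j} σ_ij = 3.61
σ²_total = 9.07 + 2 × 3.61 = 16.29
α = (k/(k−1))·(1 − ΣVar(i)/σ²_total) = (6/5)·(1 − 9.07/16.29) = 0.53

α = 0.53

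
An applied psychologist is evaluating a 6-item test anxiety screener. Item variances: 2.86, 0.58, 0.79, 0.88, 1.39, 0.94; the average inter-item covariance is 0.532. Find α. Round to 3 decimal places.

α = 0.818

Σσ²ᵢ = 2.86 + 0.58 + 0.79 + 0.88 + 1.39 + 0.94 = 7.44
Sum of the 15 distinct covariances = 15 × 0.532 = 7.980
σ²_T = Σσ²ᵢ + 2·Σcov = 7.44 + 2 × 7.980 = 23.400
α = (6/5)·(1 − 7.44/23.400) = 0.818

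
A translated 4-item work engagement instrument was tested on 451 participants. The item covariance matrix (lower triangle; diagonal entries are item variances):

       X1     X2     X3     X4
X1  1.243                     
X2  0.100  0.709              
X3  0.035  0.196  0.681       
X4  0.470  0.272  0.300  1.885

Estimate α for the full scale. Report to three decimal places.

α = 0.504

Σσ²ᵢ = 1.243 + 0.709 + 0.681 + 1.885 = 4.518
Sum of off-diagonal covariances = 1.373
σ²_T = 4.518 + 2 × 1.373 = 7.264
α = (k/(k−1))·(1 − Σσ²ᵢ/σ²_T) = (4/3)·(1 − 4.518/7.264) = 0.504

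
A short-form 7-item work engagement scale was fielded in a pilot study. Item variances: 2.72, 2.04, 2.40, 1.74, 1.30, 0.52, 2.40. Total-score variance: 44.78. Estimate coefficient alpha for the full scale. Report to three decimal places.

Σσ²ᵢ = 2.72 + 2.04 + 2.40 + 1.74 + 1.30 + 0.52 + 2.40 = 13.12
α = (k/(k−1))·(1 − Σσ²ᵢ/Var(T)) = (7/6)·(1 − 13.12/44.78) = 0.825

coefficient alpha = 0.825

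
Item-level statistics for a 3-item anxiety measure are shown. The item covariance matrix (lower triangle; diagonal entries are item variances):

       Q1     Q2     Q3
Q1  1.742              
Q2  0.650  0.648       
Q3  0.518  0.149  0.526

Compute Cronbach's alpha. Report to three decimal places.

α = 0.712

Σσᵢ² = 1.742 + 0.648 + 0.526 = 2.916
Sum of off-diagonal covariances = 1.317
σ²_total = 2.916 + 2 × 1.317 = 5.550
α = (k/(k−1))·(1 − Σσᵢ²/σ²_total) = (3/2)·(1 − 2.916/5.550) = 0.712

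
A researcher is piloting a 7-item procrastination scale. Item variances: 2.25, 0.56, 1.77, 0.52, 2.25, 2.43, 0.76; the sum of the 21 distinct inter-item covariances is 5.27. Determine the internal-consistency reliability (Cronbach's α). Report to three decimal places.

ΣVar(i) = 2.25 + 0.56 + 1.77 + 0.52 + 2.25 + 2.43 + 0.76 = 10.54
Sum of distinct covariances = 5.27
total variance = ΣVar(i) + 2·Σcov = 10.54 + 2 × 5.27 = 21.08
α = (7/6)·(1 − 10.54/21.08) = 0.583

α = 0.583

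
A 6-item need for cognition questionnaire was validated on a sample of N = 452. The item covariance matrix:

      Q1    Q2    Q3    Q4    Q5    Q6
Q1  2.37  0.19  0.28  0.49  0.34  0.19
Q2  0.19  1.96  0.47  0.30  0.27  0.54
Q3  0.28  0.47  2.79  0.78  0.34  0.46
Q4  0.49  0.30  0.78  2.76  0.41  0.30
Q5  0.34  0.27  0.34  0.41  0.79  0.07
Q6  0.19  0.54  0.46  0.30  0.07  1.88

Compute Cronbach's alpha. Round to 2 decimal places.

ΣVar(i) = 2.37 + 1.96 + 2.79 + 2.76 + 0.79 + 1.88 = 12.55
Sum of the distinct covariances = 5.43
Var(T) = 12.55 + 2 × 5.43 = 23.41
α = (k/(k−1))·(1 − ΣVar(i)/Var(T)) = (6/5)·(1 − 12.55/23.41) = 0.56

α = 0.56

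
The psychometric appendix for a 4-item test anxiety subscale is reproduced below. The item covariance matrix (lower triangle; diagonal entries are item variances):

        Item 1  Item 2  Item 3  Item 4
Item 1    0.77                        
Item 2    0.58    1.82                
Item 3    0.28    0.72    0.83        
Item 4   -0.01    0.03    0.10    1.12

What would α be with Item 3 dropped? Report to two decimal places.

α = 0.37

Remaining items: Item 1, Item 2, Item 4 (k = 3).
Σσᵢ² = 0.77 + 1.82 + 1.12 = 3.71
Var(T) = 3.71 + 2 × 0.60 = 4.91
α (item deleted) = (3/2)·(1 − 3.71/4.91) = 0.37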